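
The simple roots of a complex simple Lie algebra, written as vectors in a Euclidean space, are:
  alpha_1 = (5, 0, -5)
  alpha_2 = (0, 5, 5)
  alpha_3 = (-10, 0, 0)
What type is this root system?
Compute the Cartan integers a_ij = 2(alpha_i, alpha_j)/(alpha_j, alpha_j); the resulting 3x3 Cartan matrix is
[[2, -1, -1], [-1, 2, 0], [-2, 0, 2]].
The roots have two lengths (squared-length ratio 2:1); the short ones are alpha_{1,2}. The associated Dynkin diagram is a chain of 3 nodes with a double edge at one end; the terminal node there is the unique long simple root (C_3), so the type is C_3 (the algebra sp(6)).

C_3 (sp(6))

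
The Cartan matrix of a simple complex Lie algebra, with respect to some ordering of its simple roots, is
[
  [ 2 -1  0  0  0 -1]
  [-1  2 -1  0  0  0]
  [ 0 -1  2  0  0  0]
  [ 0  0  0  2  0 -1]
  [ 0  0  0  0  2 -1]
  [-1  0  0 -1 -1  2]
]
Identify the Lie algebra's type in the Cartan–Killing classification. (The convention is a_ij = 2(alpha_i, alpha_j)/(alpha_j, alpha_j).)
The matrix has rank 6 with 2's on the diagonal. Reading the off-diagonal entries as Dynkin edges (a single edge where a_ij = a_ji = -1; a double or triple edge where a_ij * a_ji = 2 or 3), the diagram is a chain of 4 nodes with a fork of two nodes at one end (D_6). One simple-root ordering that puts it in standard form is (alpha_3, alpha_2, alpha_1, alpha_6, alpha_4, alpha_5). So the algebra is type D_6, i.e. so(12).

D_6 (so(12))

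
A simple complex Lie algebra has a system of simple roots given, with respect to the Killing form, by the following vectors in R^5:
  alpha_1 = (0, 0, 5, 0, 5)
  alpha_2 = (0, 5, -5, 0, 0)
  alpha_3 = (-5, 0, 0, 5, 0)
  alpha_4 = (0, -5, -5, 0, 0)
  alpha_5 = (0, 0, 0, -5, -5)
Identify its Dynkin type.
Compute the Cartan integers a_ij = 2(alpha_i, alpha_j)/(alpha_j, alpha_j); the resulting 5x5 Cartan matrix is
[[2, -1, 0, -1, -1], [-1, 2, 0, 0, 0], [0, 0, 2, 0, -1], [-1, 0, 0, 2, 0], [-1, 0, -1, 0, 2]].
All simple roots have the same length, so the diagram is simply laced. The associated Dynkin diagram is a chain of 3 nodes with a fork of two nodes at one end (D_5), so the type is D_5 (the algebra so(10)).

type D_5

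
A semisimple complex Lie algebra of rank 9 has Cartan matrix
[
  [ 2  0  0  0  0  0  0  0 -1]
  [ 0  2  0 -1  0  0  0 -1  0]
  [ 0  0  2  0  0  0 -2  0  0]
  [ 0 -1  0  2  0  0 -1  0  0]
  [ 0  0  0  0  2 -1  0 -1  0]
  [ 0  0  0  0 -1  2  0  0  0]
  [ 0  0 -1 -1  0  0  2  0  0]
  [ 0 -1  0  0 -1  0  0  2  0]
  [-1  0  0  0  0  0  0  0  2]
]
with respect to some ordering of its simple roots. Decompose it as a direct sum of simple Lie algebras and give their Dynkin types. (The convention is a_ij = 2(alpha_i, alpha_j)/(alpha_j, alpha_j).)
The diagram associated to this matrix has two connected components: the simple roots {alpha_1, alpha_9} form a chain of 2 nodes with single edges (A_2), and {alpha_2, alpha_3, alpha_4, alpha_5, alpha_6, alpha_7, alpha_8} form a chain of 7 nodes with a double edge at one end; the terminal node there is the unique long simple root (C_7). A semisimple Lie algebra decomposes uniquely as the direct sum of simple ideals, one per connected component of its Dynkin diagram, so g ≅ A_2 ⊕ C_7 (dimension 8 + 105 = 113).

A2 ⊕ C7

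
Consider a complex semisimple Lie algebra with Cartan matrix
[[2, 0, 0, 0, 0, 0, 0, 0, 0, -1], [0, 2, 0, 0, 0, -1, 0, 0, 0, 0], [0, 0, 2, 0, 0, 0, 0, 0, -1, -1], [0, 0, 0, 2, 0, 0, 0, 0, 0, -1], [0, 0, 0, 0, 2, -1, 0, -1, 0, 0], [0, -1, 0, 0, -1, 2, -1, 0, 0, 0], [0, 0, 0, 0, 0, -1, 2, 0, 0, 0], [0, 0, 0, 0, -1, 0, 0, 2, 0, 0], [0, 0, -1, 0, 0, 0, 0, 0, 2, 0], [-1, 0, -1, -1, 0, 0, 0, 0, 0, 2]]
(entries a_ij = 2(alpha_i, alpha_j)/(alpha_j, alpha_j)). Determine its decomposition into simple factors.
type D_5 ⊕ type D_5

The diagram associated to this matrix has two connected components: the simple roots {alpha_1, alpha_3, alpha_4, alpha_9, alpha_10} form a chain of 3 nodes with a fork of two nodes at one end (D_5), and {alpha_2, alpha_5, alpha_6, alpha_7, alpha_8} form a chain of 3 nodes with a fork of two nodes at one end (D_5). A semisimple Lie algebra decomposes uniquely as the direct sum of simple ideals, one per connected component of its Dynkin diagram, so g ≅ D_5 ⊕ D_5 (dimension 45 + 45 = 90).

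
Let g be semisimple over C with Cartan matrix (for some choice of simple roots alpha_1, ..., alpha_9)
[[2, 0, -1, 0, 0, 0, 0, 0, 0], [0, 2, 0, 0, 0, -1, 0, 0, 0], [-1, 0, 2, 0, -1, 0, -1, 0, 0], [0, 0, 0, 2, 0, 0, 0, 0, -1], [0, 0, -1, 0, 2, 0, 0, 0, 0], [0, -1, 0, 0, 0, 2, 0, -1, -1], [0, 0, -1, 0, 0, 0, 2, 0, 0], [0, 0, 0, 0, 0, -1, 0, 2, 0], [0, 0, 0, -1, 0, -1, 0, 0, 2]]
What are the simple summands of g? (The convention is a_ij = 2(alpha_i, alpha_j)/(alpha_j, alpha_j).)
The diagram associated to this matrix has two connected components: the simple roots {alpha_1, alpha_3, alpha_5, alpha_7} form a chain of 2 nodes with a fork of two nodes at one end (D_4), and {alpha_2, alpha_4, alpha_6, alpha_8, alpha_9} form a chain of 3 nodes with a fork of two nodes at one end (D_5). A semisimple Lie algebra decomposes uniquely as the direct sum of simple ideals, one per connected component of its Dynkin diagram, so g ≅ D_4 ⊕ D_5 (dimension 28 + 45 = 73).

D4 ⊕ D5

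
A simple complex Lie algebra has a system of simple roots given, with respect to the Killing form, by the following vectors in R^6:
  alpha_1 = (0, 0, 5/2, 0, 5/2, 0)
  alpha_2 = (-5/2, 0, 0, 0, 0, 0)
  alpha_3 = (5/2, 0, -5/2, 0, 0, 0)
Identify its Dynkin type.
type B_3

Compute the Cartan integers a_ij = 2(alpha_i, alpha_j)/(alpha_j, alpha_j); the resulting 3x3 Cartan matrix is
[[2, 0, -1], [0, 2, -1], [-1, -2, 2]].
The roots have two lengths (squared-length ratio 2:1); the short ones are alpha_{2}. The associated Dynkin diagram is a chain of 3 nodes with a double edge at one end; the terminal node there is the unique short simple root (B_3), so the type is B_3 (the algebra so(7)).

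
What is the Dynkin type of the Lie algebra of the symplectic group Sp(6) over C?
This is sp(6), which has dimension 6(6+1)/2 = 21 and rank 6/2 = 3. In the classification of classical Lie algebras, the symplectic algebra sp(2n) has type C_n; here n = 3, so the Dynkin diagram is a chain of 3 nodes with a double edge at one end; the terminal node there is the unique long simple root (C_3). Hence the type is C_3.

C_3 (sp(6))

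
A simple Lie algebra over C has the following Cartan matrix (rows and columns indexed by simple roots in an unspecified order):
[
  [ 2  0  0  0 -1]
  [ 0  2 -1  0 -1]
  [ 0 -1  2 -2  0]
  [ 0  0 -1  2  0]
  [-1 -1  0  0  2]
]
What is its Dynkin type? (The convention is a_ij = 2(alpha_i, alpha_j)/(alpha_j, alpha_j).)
type B_5

The matrix has rank 5 with 2's on the diagonal. Reading the off-diagonal entries as Dynkin edges (a single edge where a_ij = a_ji = -1; a double or triple edge where a_ij * a_ji = 2 or 3), the diagram is a chain of 5 nodes with a double edge at one end; the terminal node there is the unique short simple root (B_5). One simple-root ordering that puts it in standard form is (alpha_1, alpha_5, alpha_2, alpha_3, alpha_4). So the algebra is type B_5, i.e. so(11).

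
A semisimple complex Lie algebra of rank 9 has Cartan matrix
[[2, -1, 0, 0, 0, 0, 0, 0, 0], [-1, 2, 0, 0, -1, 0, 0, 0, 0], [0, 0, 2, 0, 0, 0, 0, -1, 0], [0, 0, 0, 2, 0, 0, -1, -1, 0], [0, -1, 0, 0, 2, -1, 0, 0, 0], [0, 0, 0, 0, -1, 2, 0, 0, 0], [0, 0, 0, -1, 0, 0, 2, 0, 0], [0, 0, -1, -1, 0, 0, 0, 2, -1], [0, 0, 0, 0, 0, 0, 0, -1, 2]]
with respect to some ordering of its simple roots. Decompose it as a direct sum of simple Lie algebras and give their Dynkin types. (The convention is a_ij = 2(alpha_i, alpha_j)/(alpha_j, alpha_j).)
A4 ⊕ D5

The diagram associated to this matrix has two connected components: the simple roots {alpha_1, alpha_2, alpha_5, alpha_6} form a chain of 4 nodes with single edges (A_4), and {alpha_3, alpha_4, alpha_7, alpha_8, alpha_9} form a chain of 3 nodes with a fork of two nodes at one end (D_5). A semisimple Lie algebra decomposes uniquely as the direct sum of simple ideals, one per connected component of its Dynkin diagram, so g ≅ A_4 ⊕ D_5 (dimension 24 + 45 = 69).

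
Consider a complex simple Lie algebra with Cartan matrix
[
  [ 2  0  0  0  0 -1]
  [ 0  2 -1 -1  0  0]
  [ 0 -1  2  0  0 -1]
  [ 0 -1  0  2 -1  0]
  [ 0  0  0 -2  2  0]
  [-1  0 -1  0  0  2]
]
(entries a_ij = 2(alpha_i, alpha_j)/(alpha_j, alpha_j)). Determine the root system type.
The matrix has rank 6 with 2's on the diagonal. Reading the off-diagonal entries as Dynkin edges (a single edge where a_ij = a_ji = -1; a double or triple edge where a_ij * a_ji = 2 or 3), the diagram is a chain of 6 nodes with a double edge at one end; the terminal node there is the unique long simple root (C_6). One simple-root ordering that puts it in standard form is (alpha_1, alpha_6, alpha_3, alpha_2, alpha_4, alpha_5). So the algebra is type C_6, i.e. sp(12).

type C_6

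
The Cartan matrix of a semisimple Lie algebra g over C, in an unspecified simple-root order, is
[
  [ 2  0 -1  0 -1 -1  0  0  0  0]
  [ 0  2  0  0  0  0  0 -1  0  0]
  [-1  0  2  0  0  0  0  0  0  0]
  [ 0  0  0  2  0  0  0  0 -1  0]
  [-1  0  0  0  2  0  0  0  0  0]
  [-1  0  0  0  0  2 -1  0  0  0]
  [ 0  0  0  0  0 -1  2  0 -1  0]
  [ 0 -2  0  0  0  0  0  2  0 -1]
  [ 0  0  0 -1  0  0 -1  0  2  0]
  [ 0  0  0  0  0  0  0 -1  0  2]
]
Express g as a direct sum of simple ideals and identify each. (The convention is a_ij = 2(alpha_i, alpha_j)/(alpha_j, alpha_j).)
B_3 + D_7

The diagram associated to this matrix has two connected components: the simple roots {alpha_2, alpha_8, alpha_10} form a chain of 3 nodes with a double edge at one end; the terminal node there is the unique short simple root (B_3), and {alpha_1, alpha_3, alpha_4, alpha_5, alpha_6, alpha_7, alpha_9} form a chain of 5 nodes with a fork of two nodes at one end (D_7). A semisimple Lie algebra decomposes uniquely as the direct sum of simple ideals, one per connected component of its Dynkin diagram, so g ≅ B_3 ⊕ D_7 (dimension 21 + 91 = 112).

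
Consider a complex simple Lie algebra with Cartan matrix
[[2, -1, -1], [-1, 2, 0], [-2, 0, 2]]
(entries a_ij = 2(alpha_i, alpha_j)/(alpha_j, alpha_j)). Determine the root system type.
C_3 (sp(6))

The matrix has rank 3 with 2's on the diagonal. Reading the off-diagonal entries as Dynkin edges (a single edge where a_ij = a_ji = -1; a double or triple edge where a_ij * a_ji = 2 or 3), the diagram is a chain of 3 nodes with a double edge at one end; the terminal node there is the unique long simple root (C_3). One simple-root ordering that puts it in standard form is (alpha_2, alpha_1, alpha_3). So the algebra is type C_3, i.e. sp(6).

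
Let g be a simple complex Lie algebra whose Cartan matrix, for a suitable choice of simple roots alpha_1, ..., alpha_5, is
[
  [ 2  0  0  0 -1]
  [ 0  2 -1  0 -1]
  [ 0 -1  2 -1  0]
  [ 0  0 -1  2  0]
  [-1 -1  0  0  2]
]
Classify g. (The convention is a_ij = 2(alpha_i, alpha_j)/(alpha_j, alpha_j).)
The matrix has rank 5 with 2's on the diagonal. Reading the off-diagonal entries as Dynkin edges (a single edge where a_ij = a_ji = -1; a double or triple edge where a_ij * a_ji = 2 or 3), the diagram is a chain of 5 nodes with single edges (A_5). One simple-root ordering that puts it in standard form is (alpha_1, alpha_5, alpha_2, alpha_3, alpha_4). So the algebra is type A_5, i.e. sl(6).

A_5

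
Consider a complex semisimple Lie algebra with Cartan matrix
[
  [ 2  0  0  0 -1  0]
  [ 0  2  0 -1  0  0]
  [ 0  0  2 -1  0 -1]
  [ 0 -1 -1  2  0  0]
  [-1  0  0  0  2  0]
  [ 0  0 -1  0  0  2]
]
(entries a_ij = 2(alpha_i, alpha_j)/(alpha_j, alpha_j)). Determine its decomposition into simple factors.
The diagram associated to this matrix has two connected components: the simple roots {alpha_1, alpha_5} form a chain of 2 nodes with single edges (A_2), and {alpha_2, alpha_3, alpha_4, alpha_6} form a chain of 4 nodes with single edges (A_4). A semisimple Lie algebra decomposes uniquely as the direct sum of simple ideals, one per connected component of its Dynkin diagram, so g ≅ A_2 ⊕ A_4 (dimension 8 + 24 = 32).

A2 + A4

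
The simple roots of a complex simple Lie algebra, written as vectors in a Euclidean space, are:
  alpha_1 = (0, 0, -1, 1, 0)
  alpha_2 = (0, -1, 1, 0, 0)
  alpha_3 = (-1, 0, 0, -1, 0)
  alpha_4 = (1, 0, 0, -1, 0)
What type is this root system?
Compute the Cartan integers a_ij = 2(alpha_i, alpha_j)/(alpha_j, alpha_j); the resulting 4x4 Cartan matrix is
[[2, -1, -1, -1], [-1, 2, 0, 0], [-1, 0, 2, 0], [-1, 0, 0, 2]].
All simple roots have the same length, so the diagram is simply laced. The associated Dynkin diagram is a chain of 2 nodes with a fork of two nodes at one end (D_4), so the type is D_4 (the algebra so(8)).

type D_4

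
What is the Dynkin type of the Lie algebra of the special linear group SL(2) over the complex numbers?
A_1

This is sl(2), which has dimension 2^2 - 1 = 3 and rank 2 - 1 = 1 (a Cartan subalgebra is the diagonal traceless matrices). In the classification of classical Lie algebras, the special linear algebra sl(n+1) has type A_n; here n = 1, so the Dynkin diagram is a chain of 1 nodes with single edges (A_1). Hence the type is A_1.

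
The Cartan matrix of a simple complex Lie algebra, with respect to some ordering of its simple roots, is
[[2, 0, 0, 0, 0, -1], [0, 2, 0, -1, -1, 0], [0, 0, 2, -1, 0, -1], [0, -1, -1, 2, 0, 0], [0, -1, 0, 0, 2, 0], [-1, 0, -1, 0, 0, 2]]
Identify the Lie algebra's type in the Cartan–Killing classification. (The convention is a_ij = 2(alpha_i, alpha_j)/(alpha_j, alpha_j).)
A6

The matrix has rank 6 with 2's on the diagonal. Reading the off-diagonal entries as Dynkin edges (a single edge where a_ij = a_ji = -1; a double or triple edge where a_ij * a_ji = 2 or 3), the diagram is a chain of 6 nodes with single edges (A_6). One simple-root ordering that puts it in standard form is (alpha_5, alpha_2, alpha_4, alpha_3, alpha_6, alpha_1). So the algebra is type A_6, i.e. sl(7).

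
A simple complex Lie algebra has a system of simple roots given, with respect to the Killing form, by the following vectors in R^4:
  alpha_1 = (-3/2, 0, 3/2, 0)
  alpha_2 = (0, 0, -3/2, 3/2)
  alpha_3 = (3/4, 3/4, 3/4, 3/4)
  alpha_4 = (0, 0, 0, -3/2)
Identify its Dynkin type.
F_4

Compute the Cartan integers a_ij = 2(alpha_i, alpha_j)/(alpha_j, alpha_j); the resulting 4x4 Cartan matrix is
[[2, -1, 0, 0], [-1, 2, 0, -2], [0, 0, 2, -1], [0, -1, -1, 2]].
The roots have two lengths (squared-length ratio 2:1); the short ones are alpha_{3,4}. The associated Dynkin diagram is a chain of 4 nodes with a double edge between the middle two (F_4), so the type is F_4.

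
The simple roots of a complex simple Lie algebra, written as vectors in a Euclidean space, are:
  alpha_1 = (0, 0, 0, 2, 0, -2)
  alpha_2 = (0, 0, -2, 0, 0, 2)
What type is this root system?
Compute the Cartan integers a_ij = 2(alpha_i, alpha_j)/(alpha_j, alpha_j); the resulting 2x2 Cartan matrix is
[[2, -1], [-1, 2]].
All simple roots have the same length, so the diagram is simply laced. The associated Dynkin diagram is a chain of 2 nodes with single edges (A_2), so the type is A_2 (the algebra sl(3)).

A2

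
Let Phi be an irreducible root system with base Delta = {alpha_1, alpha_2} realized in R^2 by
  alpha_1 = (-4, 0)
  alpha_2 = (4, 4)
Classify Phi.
B_2

Compute the Cartan integers a_ij = 2(alpha_i, alpha_j)/(alpha_j, alpha_j); the resulting 2x2 Cartan matrix is
[[2, -1], [-2, 2]].
The roots have two lengths (squared-length ratio 2:1); the short ones are alpha_{1}. The associated Dynkin diagram is a chain of 2 nodes with a double edge at one end; the terminal node there is the unique short simple root (B_2), so the type is B_2 (the algebra so(5)).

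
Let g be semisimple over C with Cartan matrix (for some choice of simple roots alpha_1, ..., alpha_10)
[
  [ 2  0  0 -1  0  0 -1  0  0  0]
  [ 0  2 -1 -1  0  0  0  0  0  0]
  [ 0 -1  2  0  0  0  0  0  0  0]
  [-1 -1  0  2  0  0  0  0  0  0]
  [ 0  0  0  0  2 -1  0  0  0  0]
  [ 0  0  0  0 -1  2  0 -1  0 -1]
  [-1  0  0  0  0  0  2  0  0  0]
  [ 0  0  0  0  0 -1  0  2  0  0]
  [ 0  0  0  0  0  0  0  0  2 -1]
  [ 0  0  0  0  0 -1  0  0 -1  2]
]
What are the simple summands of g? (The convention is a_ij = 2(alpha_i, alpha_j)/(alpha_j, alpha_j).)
The diagram associated to this matrix has two connected components: the simple roots {alpha_1, alpha_2, alpha_3, alpha_4, alpha_7} form a chain of 5 nodes with single edges (A_5), and {alpha_5, alpha_6, alpha_8, alpha_9, alpha_10} form a chain of 3 nodes with a fork of two nodes at one end (D_5). A semisimple Lie algebra decomposes uniquely as the direct sum of simple ideals, one per connected component of its Dynkin diagram, so g ≅ A_5 ⊕ D_5 (dimension 35 + 45 = 80).

A5 ⊕ D5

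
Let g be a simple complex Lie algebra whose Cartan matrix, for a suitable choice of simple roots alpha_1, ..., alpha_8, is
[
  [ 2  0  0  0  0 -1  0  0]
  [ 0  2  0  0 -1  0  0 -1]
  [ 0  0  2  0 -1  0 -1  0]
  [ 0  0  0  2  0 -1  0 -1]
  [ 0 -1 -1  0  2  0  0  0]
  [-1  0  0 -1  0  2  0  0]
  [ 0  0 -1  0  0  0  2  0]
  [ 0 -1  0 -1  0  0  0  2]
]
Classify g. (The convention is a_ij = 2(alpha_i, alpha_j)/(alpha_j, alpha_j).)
A_8 (sl(9))

The matrix has rank 8 with 2's on the diagonal. Reading the off-diagonal entries as Dynkin edges (a single edge where a_ij = a_ji = -1; a double or triple edge where a_ij * a_ji = 2 or 3), the diagram is a chain of 8 nodes with single edges (A_8). One simple-root ordering that puts it in standard form is (alpha_7, alpha_3, alpha_5, alpha_2, alpha_8, alpha_4, alpha_6, alpha_1). So the algebra is type A_8, i.e. sl(9).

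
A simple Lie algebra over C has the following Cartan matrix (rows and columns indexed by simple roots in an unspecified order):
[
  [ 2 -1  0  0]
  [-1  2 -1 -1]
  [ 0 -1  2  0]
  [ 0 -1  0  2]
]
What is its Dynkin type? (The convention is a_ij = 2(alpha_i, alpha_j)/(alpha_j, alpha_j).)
D_4

The matrix has rank 4 with 2's on the diagonal. Reading the off-diagonal entries as Dynkin edges (a single edge where a_ij = a_ji = -1; a double or triple edge where a_ij * a_ji = 2 or 3), the diagram is a chain of 2 nodes with a fork of two nodes at one end (D_4). One simple-root ordering that puts it in standard form is (alpha_1, alpha_2, alpha_4, alpha_3). So the algebra is type D_4, i.e. so(8).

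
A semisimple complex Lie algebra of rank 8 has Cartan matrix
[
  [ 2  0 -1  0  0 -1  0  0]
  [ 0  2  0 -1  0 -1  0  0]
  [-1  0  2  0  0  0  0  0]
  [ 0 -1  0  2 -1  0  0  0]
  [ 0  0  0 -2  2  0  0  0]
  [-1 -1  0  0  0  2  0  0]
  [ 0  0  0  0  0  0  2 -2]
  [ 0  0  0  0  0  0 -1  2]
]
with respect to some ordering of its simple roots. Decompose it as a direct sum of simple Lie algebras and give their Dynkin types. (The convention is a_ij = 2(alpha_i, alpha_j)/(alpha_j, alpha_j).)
type B_2 ⊕ type C_6

The diagram associated to this matrix has two connected components: the simple roots {alpha_7, alpha_8} form a chain of 2 nodes with a double edge at one end; the terminal node there is the unique short simple root (B_2), and {alpha_1, alpha_2, alpha_3, alpha_4, alpha_5, alpha_6} form a chain of 6 nodes with a double edge at one end; the terminal node there is the unique long simple root (C_6). A semisimple Lie algebra decomposes uniquely as the direct sum of simple ideals, one per connected component of its Dynkin diagram, so g ≅ B_2 ⊕ C_6 (dimension 10 + 78 = 88).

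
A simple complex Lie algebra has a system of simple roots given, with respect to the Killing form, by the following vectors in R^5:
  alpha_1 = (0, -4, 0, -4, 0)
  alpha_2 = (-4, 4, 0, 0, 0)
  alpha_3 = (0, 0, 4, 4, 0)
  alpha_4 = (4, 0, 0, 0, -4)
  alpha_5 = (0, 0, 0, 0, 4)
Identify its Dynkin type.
Compute the Cartan integers a_ij = 2(alpha_i, alpha_j)/(alpha_j, alpha_j); the resulting 5x5 Cartan matrix is
[[2, -1, -1, 0, 0], [-1, 2, 0, -1, 0], [-1, 0, 2, 0, 0], [0, -1, 0, 2, -2], [0, 0, 0, -1, 2]].
The roots have two lengths (squared-length ratio 2:1); the short ones are alpha_{5}. The associated Dynkin diagram is a chain of 5 nodes with a double edge at one end; the terminal node there is the unique short simple root (B_5), so the type is B_5 (the algebra so(11)).

type B_5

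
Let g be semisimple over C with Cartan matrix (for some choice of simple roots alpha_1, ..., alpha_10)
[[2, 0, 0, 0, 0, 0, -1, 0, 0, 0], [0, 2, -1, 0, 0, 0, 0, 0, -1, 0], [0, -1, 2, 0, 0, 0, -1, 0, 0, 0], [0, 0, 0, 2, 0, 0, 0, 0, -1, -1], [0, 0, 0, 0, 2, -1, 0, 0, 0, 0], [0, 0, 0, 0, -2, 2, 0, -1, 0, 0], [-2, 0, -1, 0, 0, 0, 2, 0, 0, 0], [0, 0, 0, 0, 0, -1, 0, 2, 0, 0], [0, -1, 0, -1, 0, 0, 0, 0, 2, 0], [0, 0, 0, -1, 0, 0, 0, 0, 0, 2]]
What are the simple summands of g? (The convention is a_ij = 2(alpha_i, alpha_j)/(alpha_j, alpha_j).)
B3 + B7

The diagram associated to this matrix has two connected components: the simple roots {alpha_5, alpha_6, alpha_8} form a chain of 3 nodes with a double edge at one end; the terminal node there is the unique short simple root (B_3), and {alpha_1, alpha_2, alpha_3, alpha_4, alpha_7, alpha_9, alpha_10} form a chain of 7 nodes with a double edge at one end; the terminal node there is the unique short simple root (B_7). A semisimple Lie algebra decomposes uniquely as the direct sum of simple ideals, one per connected component of its Dynkin diagram, so g ≅ B_3 ⊕ B_7 (dimension 21 + 105 = 126).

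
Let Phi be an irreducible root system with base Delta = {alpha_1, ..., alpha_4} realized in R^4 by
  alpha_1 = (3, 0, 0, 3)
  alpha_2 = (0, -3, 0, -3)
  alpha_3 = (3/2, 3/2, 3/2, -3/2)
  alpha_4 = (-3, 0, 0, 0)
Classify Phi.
Compute the Cartan integers a_ij = 2(alpha_i, alpha_j)/(alpha_j, alpha_j); the resulting 4x4 Cartan matrix is
[[2, -1, 0, -2], [-1, 2, 0, 0], [0, 0, 2, -1], [-1, 0, -1, 2]].
The roots have two lengths (squared-length ratio 2:1); the short ones are alpha_{3,4}. The associated Dynkin diagram is a chain of 4 nodes with a double edge between the middle two (F_4), so the type is F_4.

F_4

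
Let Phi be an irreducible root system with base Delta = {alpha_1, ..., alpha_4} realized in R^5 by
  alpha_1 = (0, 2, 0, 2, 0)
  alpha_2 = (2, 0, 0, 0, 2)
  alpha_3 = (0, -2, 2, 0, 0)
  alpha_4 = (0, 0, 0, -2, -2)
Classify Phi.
A4

Compute the Cartan integers a_ij = 2(alpha_i, alpha_j)/(alpha_j, alpha_j); the resulting 4x4 Cartan matrix is
[[2, 0, -1, -1], [0, 2, 0, -1], [-1, 0, 2, 0], [-1, -1, 0, 2]].
All simple roots have the same length, so the diagram is simply laced. The associated Dynkin diagram is a chain of 4 nodes with single edges (A_4), so the type is A_4 (the algebra sl(5)).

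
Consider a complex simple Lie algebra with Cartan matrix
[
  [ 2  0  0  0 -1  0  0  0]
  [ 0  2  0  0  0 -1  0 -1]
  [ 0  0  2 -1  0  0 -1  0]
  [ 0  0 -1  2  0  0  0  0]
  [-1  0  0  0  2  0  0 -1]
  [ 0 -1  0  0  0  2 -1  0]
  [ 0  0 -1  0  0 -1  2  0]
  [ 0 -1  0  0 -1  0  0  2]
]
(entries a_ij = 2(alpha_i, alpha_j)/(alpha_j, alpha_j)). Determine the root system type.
The matrix has rank 8 with 2's on the diagonal. Reading the off-diagonal entries as Dynkin edges (a single edge where a_ij = a_ji = -1; a double or triple edge where a_ij * a_ji = 2 or 3), the diagram is a chain of 8 nodes with single edges (A_8). One simple-root ordering that puts it in standard form is (alpha_1, alpha_5, alpha_8, alpha_2, alpha_6, alpha_7, alpha_3, alpha_4). So the algebra is type A_8, i.e. sl(9).

A8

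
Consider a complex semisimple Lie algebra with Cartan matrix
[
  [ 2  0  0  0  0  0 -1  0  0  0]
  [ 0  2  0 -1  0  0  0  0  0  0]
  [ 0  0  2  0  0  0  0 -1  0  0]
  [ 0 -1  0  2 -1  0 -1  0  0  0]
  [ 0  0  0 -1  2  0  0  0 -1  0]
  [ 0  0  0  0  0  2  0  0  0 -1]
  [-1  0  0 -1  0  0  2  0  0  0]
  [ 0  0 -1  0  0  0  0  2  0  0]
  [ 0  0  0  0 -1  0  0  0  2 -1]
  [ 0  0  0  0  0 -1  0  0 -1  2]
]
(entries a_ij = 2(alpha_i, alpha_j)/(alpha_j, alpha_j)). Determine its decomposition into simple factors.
The diagram associated to this matrix has two connected components: the simple roots {alpha_3, alpha_8} form a chain of 2 nodes with single edges (A_2), and {alpha_1, alpha_2, alpha_4, alpha_5, alpha_6, alpha_7, alpha_9, alpha_10} form a chain of 7 nodes with one extra node attached to the third node from one end (E_8). A semisimple Lie algebra decomposes uniquely as the direct sum of simple ideals, one per connected component of its Dynkin diagram, so g ≅ A_2 ⊕ E_8 (dimension 8 + 248 = 256).

type A_2 + type E_8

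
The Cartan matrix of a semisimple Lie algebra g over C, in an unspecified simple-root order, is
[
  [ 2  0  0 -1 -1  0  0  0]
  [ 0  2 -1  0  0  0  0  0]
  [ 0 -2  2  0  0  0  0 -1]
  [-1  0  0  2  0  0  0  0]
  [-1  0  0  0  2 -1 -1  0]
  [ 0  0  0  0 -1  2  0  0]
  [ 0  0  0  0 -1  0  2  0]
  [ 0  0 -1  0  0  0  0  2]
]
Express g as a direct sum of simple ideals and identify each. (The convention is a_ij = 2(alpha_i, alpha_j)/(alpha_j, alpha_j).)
The diagram associated to this matrix has two connected components: the simple roots {alpha_2, alpha_3, alpha_8} form a chain of 3 nodes with a double edge at one end; the terminal node there is the unique short simple root (B_3), and {alpha_1, alpha_4, alpha_5, alpha_6, alpha_7} form a chain of 3 nodes with a fork of two nodes at one end (D_5). A semisimple Lie algebra decomposes uniquely as the direct sum of simple ideals, one per connected component of its Dynkin diagram, so g ≅ B_3 ⊕ D_5 (dimension 21 + 45 = 66).

type B_3 + type D_5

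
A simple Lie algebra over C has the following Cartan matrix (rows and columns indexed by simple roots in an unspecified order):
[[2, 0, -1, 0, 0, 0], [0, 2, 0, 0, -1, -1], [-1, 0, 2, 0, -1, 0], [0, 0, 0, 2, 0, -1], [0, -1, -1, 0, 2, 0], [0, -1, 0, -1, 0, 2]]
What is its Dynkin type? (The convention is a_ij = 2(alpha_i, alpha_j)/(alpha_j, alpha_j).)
type A_6

The matrix has rank 6 with 2's on the diagonal. Reading the off-diagonal entries as Dynkin edges (a single edge where a_ij = a_ji = -1; a double or triple edge where a_ij * a_ji = 2 or 3), the diagram is a chain of 6 nodes with single edges (A_6). One simple-root ordering that puts it in standard form is (alpha_4, alpha_6, alpha_2, alpha_5, alpha_3, alpha_1). So the algebra is type A_6, i.e. sl(7).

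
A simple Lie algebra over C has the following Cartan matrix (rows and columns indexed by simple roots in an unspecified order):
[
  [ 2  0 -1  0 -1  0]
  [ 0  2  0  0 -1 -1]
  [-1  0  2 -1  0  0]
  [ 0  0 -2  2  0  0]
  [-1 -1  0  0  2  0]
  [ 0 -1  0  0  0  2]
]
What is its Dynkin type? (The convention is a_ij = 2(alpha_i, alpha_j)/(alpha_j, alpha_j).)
The matrix has rank 6 with 2's on the diagonal. Reading the off-diagonal entries as Dynkin edges (a single edge where a_ij = a_ji = -1; a double or triple edge where a_ij * a_ji = 2 or 3), the diagram is a chain of 6 nodes with a double edge at one end; the terminal node there is the unique long simple root (C_6). One simple-root ordering that puts it in standard form is (alpha_6, alpha_2, alpha_5, alpha_1, alpha_3, alpha_4). So the algebra is type C_6, i.e. sp(12).

C6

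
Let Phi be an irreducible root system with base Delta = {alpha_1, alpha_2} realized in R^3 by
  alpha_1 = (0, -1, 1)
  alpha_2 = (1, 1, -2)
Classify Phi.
Compute the Cartan integers a_ij = 2(alpha_i, alpha_j)/(alpha_j, alpha_j); the resulting 2x2 Cartan matrix is
[[2, -1], [-3, 2]].
The roots have two lengths (squared-length ratio 3:1); the short ones are alpha_{1}. The associated Dynkin diagram is two nodes joined by a triple edge (G_2), so the type is G_2.

type G_2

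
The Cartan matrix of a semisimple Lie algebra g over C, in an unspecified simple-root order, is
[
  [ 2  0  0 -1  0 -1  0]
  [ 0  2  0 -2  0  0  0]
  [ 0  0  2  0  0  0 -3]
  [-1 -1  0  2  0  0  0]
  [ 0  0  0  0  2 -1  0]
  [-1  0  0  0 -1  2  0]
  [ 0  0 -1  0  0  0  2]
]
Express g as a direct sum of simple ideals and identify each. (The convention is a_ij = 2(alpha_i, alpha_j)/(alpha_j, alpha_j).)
The diagram associated to this matrix has two connected components: the simple roots {alpha_1, alpha_2, alpha_4, alpha_5, alpha_6} form a chain of 5 nodes with a double edge at one end; the terminal node there is the unique long simple root (C_5), and {alpha_3, alpha_7} form two nodes joined by a triple edge (G_2). A semisimple Lie algebra decomposes uniquely as the direct sum of simple ideals, one per connected component of its Dynkin diagram, so g ≅ C_5 ⊕ G_2 (dimension 55 + 14 = 69).

C_5 (sp(10)) ⊕ G_2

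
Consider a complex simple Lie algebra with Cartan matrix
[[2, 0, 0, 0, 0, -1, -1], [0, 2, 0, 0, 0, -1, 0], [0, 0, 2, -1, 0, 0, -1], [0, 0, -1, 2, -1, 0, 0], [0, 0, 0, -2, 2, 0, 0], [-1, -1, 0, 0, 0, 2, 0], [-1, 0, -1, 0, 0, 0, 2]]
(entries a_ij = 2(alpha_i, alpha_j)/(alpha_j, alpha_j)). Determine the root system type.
C_7 (sp(14))

The matrix has rank 7 with 2's on the diagonal. Reading the off-diagonal entries as Dynkin edges (a single edge where a_ij = a_ji = -1; a double or triple edge where a_ij * a_ji = 2 or 3), the diagram is a chain of 7 nodes with a double edge at one end; the terminal node there is the unique long simple root (C_7). One simple-root ordering that puts it in standard form is (alpha_2, alpha_6, alpha_1, alpha_7, alpha_3, alpha_4, alpha_5). So the algebra is type C_7, i.e. sp(14).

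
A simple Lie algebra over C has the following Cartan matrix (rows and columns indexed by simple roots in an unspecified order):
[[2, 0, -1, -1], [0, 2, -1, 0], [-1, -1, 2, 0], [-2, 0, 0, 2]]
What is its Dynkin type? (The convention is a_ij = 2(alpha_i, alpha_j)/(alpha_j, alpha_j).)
The matrix has rank 4 with 2's on the diagonal. Reading the off-diagonal entries as Dynkin edges (a single edge where a_ij = a_ji = -1; a double or triple edge where a_ij * a_ji = 2 or 3), the diagram is a chain of 4 nodes with a double edge at one end; the terminal node there is the unique long simple root (C_4). One simple-root ordering that puts it in standard form is (alpha_2, alpha_3, alpha_1, alpha_4). So the algebra is type C_4, i.e. sp(8).

C_4 (sp(8))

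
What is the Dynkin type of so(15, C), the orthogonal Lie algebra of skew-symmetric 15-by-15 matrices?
B_7 (so(15))

This is so(15) with 15 odd, which has dimension 15(15-1)/2 = 105 and rank (15-1)/2 = 7. In the classification of classical Lie algebras, the orthogonal algebra so(2n+1) in an odd number of variables has type B_n; here n = 7, so the Dynkin diagram is a chain of 7 nodes with a double edge at one end; the terminal node there is the unique short simple root (B_7). Hence the type is B_7.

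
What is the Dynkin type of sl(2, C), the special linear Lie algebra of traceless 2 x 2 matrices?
A_1 (sl(2))

This is sl(2), which has dimension 2^2 - 1 = 3 and rank 2 - 1 = 1 (a Cartan subalgebra is the diagonal traceless matrices). In the classification of classical Lie algebras, the special linear algebra sl(n+1) has type A_n; here n = 1, so the Dynkin diagram is a chain of 1 nodes with single edges (A_1). Hence the type is A_1.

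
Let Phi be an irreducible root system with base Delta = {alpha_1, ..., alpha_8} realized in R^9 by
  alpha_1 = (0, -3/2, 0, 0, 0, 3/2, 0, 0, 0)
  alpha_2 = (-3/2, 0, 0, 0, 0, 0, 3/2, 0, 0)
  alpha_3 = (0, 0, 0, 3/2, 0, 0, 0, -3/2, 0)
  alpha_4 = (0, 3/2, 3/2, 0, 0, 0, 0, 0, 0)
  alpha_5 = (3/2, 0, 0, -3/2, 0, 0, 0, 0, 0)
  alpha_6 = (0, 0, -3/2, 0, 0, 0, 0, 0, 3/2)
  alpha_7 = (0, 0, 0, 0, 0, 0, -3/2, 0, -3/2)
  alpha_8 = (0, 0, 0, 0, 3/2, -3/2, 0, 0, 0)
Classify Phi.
Compute the Cartan integers a_ij = 2(alpha_i, alpha_j)/(alpha_j, alpha_j); the resulting 8x8 Cartan matrix is
[[2, 0, 0, -1, 0, 0, 0, -1], [0, 2, 0, 0, -1, 0, -1, 0], [0, 0, 2, 0, -1, 0, 0, 0], [-1, 0, 0, 2, 0, -1, 0, 0], [0, -1, -1, 0, 2, 0, 0, 0], [0, 0, 0, -1, 0, 2, -1, 0], [0, -1, 0, 0, 0, -1, 2, 0], [-1, 0, 0, 0, 0, 0, 0, 2]].
All simple roots have the same length, so the diagram is simply laced. The associated Dynkin diagram is a chain of 8 nodes with single edges (A_8), so the type is A_8 (the algebra sl(9)).

type A_8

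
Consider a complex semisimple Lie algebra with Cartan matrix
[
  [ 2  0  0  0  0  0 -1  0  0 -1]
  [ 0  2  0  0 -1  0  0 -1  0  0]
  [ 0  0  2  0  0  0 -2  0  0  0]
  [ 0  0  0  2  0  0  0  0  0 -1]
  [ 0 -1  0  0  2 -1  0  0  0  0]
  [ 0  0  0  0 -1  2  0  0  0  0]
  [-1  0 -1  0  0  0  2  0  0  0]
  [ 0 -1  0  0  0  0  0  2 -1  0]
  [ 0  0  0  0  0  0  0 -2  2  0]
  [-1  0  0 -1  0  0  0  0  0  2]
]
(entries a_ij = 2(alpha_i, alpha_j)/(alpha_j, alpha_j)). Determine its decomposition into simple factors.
type C_5 ⊕ type C_5

The diagram associated to this matrix has two connected components: the simple roots {alpha_1, alpha_3, alpha_4, alpha_7, alpha_10} form a chain of 5 nodes with a double edge at one end; the terminal node there is the unique long simple root (C_5), and {alpha_2, alpha_5, alpha_6, alpha_8, alpha_9} form a chain of 5 nodes with a double edge at one end; the terminal node there is the unique long simple root (C_5). A semisimple Lie algebra decomposes uniquely as the direct sum of simple ideals, one per connected component of its Dynkin diagram, so g ≅ C_5 ⊕ C_5 (dimension 55 + 55 = 110).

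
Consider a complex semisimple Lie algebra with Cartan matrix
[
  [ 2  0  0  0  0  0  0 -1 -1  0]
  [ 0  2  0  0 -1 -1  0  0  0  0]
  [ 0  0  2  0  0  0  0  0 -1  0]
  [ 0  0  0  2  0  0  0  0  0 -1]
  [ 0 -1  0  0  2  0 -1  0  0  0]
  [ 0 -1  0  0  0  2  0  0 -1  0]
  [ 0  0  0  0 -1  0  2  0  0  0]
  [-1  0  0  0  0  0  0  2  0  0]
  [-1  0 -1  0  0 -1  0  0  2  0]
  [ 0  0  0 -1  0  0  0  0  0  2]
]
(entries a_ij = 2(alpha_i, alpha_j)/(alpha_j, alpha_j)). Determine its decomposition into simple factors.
type A_2 ⊕ type E_8

The diagram associated to this matrix has two connected components: the simple roots {alpha_4, alpha_10} form a chain of 2 nodes with single edges (A_2), and {alpha_1, alpha_2, alpha_3, alpha_5, alpha_6, alpha_7, alpha_8, alpha_9} form a chain of 7 nodes with one extra node attached to the third node from one end (E_8). A semisimple Lie algebra decomposes uniquely as the direct sum of simple ideals, one per connected component of its Dynkin diagram, so g ≅ A_2 ⊕ E_8 (dimension 8 + 248 = 256).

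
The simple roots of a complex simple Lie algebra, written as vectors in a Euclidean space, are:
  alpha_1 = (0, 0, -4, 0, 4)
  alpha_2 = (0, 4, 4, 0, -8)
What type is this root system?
Compute the Cartan integers a_ij = 2(alpha_i, alpha_j)/(alpha_j, alpha_j); the resulting 2x2 Cartan matrix is
[[2, -1], [-3, 2]].
The roots have two lengths (squared-length ratio 3:1); the short ones are alpha_{1}. The associated Dynkin diagram is two nodes joined by a triple edge (G_2), so the type is G_2.

type G_2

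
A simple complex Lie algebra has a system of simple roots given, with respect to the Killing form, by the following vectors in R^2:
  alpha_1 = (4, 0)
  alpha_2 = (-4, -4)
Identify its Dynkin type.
Compute the Cartan integers a_ij = 2(alpha_i, alpha_j)/(alpha_j, alpha_j); the resulting 2x2 Cartan matrix is
[[2, -1], [-2, 2]].
The roots have two lengths (squared-length ratio 2:1); the short ones are alpha_{1}. The associated Dynkin diagram is a chain of 2 nodes with a double edge at one end; the terminal node there is the unique short simple root (B_2), so the type is B_2 (the algebra so(5)).

B_2 (so(5))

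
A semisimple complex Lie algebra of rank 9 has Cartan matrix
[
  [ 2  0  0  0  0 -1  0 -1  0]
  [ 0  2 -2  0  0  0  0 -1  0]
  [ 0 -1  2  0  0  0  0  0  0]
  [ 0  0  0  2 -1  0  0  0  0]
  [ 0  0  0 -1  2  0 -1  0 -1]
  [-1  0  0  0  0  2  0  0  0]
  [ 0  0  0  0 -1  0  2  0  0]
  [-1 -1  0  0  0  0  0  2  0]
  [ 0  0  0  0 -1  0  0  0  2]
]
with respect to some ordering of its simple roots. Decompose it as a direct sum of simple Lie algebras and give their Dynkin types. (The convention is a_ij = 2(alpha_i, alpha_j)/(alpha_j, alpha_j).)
type B_5 + type D_4

The diagram associated to this matrix has two connected components: the simple roots {alpha_1, alpha_2, alpha_3, alpha_6, alpha_8} form a chain of 5 nodes with a double edge at one end; the terminal node there is the unique short simple root (B_5), and {alpha_4, alpha_5, alpha_7, alpha_9} form a chain of 2 nodes with a fork of two nodes at one end (D_4). A semisimple Lie algebra decomposes uniquely as the direct sum of simple ideals, one per connected component of its Dynkin diagram, so g ≅ B_5 ⊕ D_4 (dimension 55 + 28 = 83).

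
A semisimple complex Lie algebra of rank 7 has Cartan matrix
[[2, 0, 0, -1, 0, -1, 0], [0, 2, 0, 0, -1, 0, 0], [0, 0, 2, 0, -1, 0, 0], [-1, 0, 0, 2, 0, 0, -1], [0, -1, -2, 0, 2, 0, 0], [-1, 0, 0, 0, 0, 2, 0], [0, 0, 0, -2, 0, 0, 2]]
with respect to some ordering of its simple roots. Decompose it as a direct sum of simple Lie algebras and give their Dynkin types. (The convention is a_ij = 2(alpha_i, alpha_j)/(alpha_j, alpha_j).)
The diagram associated to this matrix has two connected components: the simple roots {alpha_2, alpha_3, alpha_5} form a chain of 3 nodes with a double edge at one end; the terminal node there is the unique short simple root (B_3), and {alpha_1, alpha_4, alpha_6, alpha_7} form a chain of 4 nodes with a double edge at one end; the terminal node there is the unique long simple root (C_4). A semisimple Lie algebra decomposes uniquely as the direct sum of simple ideals, one per connected component of its Dynkin diagram, so g ≅ B_3 ⊕ C_4 (dimension 21 + 36 = 57).

B_3 (so(7)) + C_4 (sp(8))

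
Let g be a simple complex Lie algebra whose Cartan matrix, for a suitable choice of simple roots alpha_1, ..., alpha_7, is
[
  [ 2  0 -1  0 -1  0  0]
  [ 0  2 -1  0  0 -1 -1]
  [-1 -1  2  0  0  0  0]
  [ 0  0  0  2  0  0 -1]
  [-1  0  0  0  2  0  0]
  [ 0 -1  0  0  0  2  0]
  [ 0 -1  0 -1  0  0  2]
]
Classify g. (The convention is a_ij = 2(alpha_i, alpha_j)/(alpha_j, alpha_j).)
type E_7

The matrix has rank 7 with 2's on the diagonal. Reading the off-diagonal entries as Dynkin edges (a single edge where a_ij = a_ji = -1; a double or triple edge where a_ij * a_ji = 2 or 3), the diagram is a chain of 6 nodes with one extra node attached to the third node from one end (E_7). One simple-root ordering that puts it in standard form is (alpha_4, alpha_6, alpha_7, alpha_2, alpha_3, alpha_1, alpha_5). So the algebra is type E_7.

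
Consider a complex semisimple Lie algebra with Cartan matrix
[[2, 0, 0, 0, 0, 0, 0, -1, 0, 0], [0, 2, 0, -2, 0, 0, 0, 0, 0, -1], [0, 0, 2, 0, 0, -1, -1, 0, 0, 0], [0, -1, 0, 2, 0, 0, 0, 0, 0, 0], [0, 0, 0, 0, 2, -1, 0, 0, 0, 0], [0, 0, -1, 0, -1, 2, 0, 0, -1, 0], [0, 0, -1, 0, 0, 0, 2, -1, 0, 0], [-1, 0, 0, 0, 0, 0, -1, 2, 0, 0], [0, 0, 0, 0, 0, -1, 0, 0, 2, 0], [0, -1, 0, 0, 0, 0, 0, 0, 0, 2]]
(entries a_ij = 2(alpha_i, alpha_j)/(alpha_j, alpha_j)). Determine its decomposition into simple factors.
B_3 (so(7)) ⊕ D_7 (so(14))

The diagram associated to this matrix has two connected components: the simple roots {alpha_2, alpha_4, alpha_10} form a chain of 3 nodes with a double edge at one end; the terminal node there is the unique short simple root (B_3), and {alpha_1, alpha_3, alpha_5, alpha_6, alpha_7, alpha_8, alpha_9} form a chain of 5 nodes with a fork of two nodes at one end (D_7). A semisimple Lie algebra decomposes uniquely as the direct sum of simple ideals, one per connected component of its Dynkin diagram, so g ≅ B_3 ⊕ D_7 (dimension 21 + 91 = 112).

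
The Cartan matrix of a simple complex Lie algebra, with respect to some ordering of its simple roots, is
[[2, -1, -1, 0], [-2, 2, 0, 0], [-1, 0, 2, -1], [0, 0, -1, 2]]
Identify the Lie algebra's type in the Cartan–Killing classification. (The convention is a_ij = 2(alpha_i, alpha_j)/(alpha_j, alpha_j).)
C_4 (sp(8))

The matrix has rank 4 with 2's on the diagonal. Reading the off-diagonal entries as Dynkin edges (a single edge where a_ij = a_ji = -1; a double or triple edge where a_ij * a_ji = 2 or 3), the diagram is a chain of 4 nodes with a double edge at one end; the terminal node there is the unique long simple root (C_4). One simple-root ordering that puts it in standard form is (alpha_4, alpha_3, alpha_1, alpha_2). So the algebra is type C_4, i.e. sp(8).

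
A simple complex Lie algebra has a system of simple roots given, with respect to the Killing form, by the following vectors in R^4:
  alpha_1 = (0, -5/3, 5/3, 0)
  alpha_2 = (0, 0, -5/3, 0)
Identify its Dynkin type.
B2

Compute the Cartan integers a_ij = 2(alpha_i, alpha_j)/(alpha_j, alpha_j); the resulting 2x2 Cartan matrix is
[[2, -2], [-1, 2]].
The roots have two lengths (squared-length ratio 2:1); the short ones are alpha_{2}. The associated Dynkin diagram is a chain of 2 nodes with a double edge at one end; the terminal node there is the unique short simple root (B_2), so the type is B_2 (the algebra so(5)).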